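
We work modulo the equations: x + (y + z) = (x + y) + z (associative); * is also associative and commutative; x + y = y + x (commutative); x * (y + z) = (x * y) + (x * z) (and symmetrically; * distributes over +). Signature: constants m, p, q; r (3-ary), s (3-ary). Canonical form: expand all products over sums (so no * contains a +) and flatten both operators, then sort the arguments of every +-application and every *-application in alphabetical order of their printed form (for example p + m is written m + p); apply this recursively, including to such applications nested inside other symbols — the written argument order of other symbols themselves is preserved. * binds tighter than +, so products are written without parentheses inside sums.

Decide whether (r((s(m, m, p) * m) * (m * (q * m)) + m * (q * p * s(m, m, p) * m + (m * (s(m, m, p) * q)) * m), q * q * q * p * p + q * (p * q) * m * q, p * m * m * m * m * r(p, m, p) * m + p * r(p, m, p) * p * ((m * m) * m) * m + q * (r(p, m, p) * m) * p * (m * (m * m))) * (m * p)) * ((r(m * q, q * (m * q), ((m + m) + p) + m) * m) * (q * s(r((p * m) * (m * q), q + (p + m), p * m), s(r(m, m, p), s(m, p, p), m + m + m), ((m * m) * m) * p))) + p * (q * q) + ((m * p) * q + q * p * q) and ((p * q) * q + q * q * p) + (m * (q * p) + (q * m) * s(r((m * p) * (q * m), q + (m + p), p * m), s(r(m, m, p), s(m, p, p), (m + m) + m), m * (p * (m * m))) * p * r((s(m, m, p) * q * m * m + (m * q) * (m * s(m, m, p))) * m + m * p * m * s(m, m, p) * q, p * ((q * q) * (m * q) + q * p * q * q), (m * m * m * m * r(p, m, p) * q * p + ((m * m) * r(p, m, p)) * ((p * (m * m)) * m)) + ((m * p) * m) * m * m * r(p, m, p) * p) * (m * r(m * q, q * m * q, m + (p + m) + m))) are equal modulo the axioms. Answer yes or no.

Answer: yes — both canonical forms are m * m * p * q * r(m * m * m * q * s(m, m, p) + m * m * m * q * s(m, m, p) + m * m * p * q * s(m, m, p), m * p * q * q * q + p * p * q * q * q, m * m * m * m * m * p * r(p, m, p) + m * m * m * m * p * p * r(p, m, p) + m * m * m * m * p * q * r(p, m, p)) * r(m * q, m * q * q, m + m + m + p) * s(r(m * m * p * q, m + p + q, m * p), s(r(m, m, p), s(m, p, p), m + m + m), m * m * m * p) + m * p * q + p * q * q + p * q * q

Derivation:
Left:  (r((s(m, m, p) * m) * (m * (q * m)) + m * (q * p * s(m, m, p) * m + (m * (s(m, m, p) * q)) * m), q * q * q * p * p + q * (p * q) * m * q, p * m * m * m * m * r(p, m, p) * m + p * r(p, m, p) * p * ((m * m) * m) * m + q * (r(p, m, p) * m) * p * (m * (m * m))) * (m * p)) * ((r(m * q, q * (m * q), ((m + m) + p) + m) * m) * (q * s(r((p * m) * (m * q), q + (p + m), p * m), s(r(m, m, p), s(m, p, p), m + m + m), ((m * m) * m) * p))) + p * (q * q) + ((m * p) * q + q * p * q)
  Expand:  m * m * p * q * r(m * m * m * q * s(m, m, p) + m * m * m * q * s(m, m, p) + m * m * p * q * s(m, m, p), m * p * q * q * q + p * p * q * q * q, m * m * m * m * m * p * r(p, m, p) + m * m * m * m * p * p * r(p, m, p) + m * m * m * m * p * q * r(p, m, p)) * r(m * q, m * q * q, m + m + m + p) * s(r(m * m * p * q, m + p + q, m * p), s(r(m, m, p), s(m, p, p), m + m + m), m * m * m * p) + p * q * q + m * p * q + p * q * q
  Sort arguments:  m * m * p * q * r(m * m * m * q * s(m, m, p) + m * m * m * q * s(m, m, p) + m * m * p * q * s(m, m, p), m * p * q * q * q + p * p * q * q * q, m * m * m * m * m * p * r(p, m, p) + m * m * m * m * p * p * r(p, m, p) + m * m * m * m * p * q * r(p, m, p)) * r(m * q, m * q * q, m + m + m + p) * s(r(m * m * p * q, m + p + q, m * p), s(r(m, m, p), s(m, p, p), m + m + m), m * m * m * p) + m * p * q + p * q * q + p * q * q
Right:  ((p * q) * q + q * q * p) + (m * (q * p) + (q * m) * s(r((m * p) * (q * m), q + (m + p), p * m), s(r(m, m, p), s(m, p, p), (m + m) + m), m * (p * (m * m))) * p * r((s(m, m, p) * q * m * m + (m * q) * (m * s(m, m, p))) * m + m * p * m * s(m, m, p) * q, p * ((q * q) * (m * q) + q * p * q * q), (m * m * m * m * r(p, m, p) * q * p + ((m * m) * r(p, m, p)) * ((p * (m * m)) * m)) + ((m * p) * m) * m * m * r(p, m, p) * p) * (m * r(m * q, q * m * q, m + (p + m) + m)))
  Expand:  p * q * q + p * q * q + m * p * q + m * m * p * q * r(m * m * m * q * s(m, m, p) + m * m * m * q * s(m, m, p) + m * m * p * q * s(m, m, p), m * p * q * q * q + p * p * q * q * q, m * m * m * m * m * p * r(p, m, p) + m * m * m * m * p * p * r(p, m, p) + m * m * m * m * p * q * r(p, m, p)) * r(m * q, m * q * q, m + m + m + p) * s(r(m * m * p * q, m + p + q, m * p), s(r(m, m, p), s(m, p, p), m + m + m), m * m * m * p)
  Sort:  m * m * p * q * r(m * m * m * q * s(m, m, p) + m * m * m * q * s(m, m, p) + m * m * p * q * s(m, m, p), m * p * q * q * q + p * p * q * q * q, m * m * m * m * m * p * r(p, m, p) + m * m * m * m * p * p * r(p, m, p) + m * m * m * m * p * q * r(p, m, p)) * r(m * q, m * q * q, m + m + m + p) * s(r(m * m * p * q, m + p + q, m * p), s(r(m, m, p), s(m, p, p), m + m + m), m * m * m * p) + m * p * q + p * q * q + p * q * q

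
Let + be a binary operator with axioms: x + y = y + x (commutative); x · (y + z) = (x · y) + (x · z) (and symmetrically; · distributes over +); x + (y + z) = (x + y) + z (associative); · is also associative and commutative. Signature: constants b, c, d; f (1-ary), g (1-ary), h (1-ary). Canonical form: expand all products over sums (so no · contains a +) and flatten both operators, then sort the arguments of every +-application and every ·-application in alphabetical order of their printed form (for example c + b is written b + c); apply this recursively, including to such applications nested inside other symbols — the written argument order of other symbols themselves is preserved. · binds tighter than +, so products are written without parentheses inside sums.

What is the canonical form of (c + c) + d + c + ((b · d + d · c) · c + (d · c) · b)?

Expand:  c + c + d + c + b · c · d + c · c · d + b · c · d
Order the arguments:  b · c · d + b · c · d + c + c + c + c · c · d + d

Answer: b · c · d + b · c · d + c + c + c + c · c · d + d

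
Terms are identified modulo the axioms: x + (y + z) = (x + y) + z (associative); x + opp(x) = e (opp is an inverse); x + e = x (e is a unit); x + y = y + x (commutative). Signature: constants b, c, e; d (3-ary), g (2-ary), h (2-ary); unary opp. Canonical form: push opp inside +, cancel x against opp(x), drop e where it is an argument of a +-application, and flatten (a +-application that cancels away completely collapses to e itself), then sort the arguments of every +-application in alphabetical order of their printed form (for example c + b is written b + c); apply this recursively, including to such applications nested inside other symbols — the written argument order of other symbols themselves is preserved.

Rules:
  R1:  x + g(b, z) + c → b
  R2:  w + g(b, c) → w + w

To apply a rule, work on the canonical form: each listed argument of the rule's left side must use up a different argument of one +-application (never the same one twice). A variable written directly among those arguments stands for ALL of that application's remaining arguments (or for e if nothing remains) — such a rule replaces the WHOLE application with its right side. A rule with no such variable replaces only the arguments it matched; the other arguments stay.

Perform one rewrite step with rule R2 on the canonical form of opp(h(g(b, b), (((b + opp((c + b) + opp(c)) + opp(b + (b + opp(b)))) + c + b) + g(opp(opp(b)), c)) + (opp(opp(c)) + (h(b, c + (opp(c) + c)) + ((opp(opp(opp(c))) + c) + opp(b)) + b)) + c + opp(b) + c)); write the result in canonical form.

Canonical form:  opp(h(g(b, b), c + c + c + c + g(b, c) + h(b, c) + opp(b)))
Match R2:  consume g(b, c);  w := c + c + c + c + h(b, c) + opp(b)
The extension variable absorbs all remaining arguments, so the whole application is rewritten.
Giving:  opp(h(g(b, b), c + c + c + c + c + c + c + c + h(b, c) + h(b, c) + opp(b) + opp(b)))

Answer: opp(h(g(b, b), c + c + c + c + c + c + c + c + h(b, c) + h(b, c) + opp(b) + opp(b)))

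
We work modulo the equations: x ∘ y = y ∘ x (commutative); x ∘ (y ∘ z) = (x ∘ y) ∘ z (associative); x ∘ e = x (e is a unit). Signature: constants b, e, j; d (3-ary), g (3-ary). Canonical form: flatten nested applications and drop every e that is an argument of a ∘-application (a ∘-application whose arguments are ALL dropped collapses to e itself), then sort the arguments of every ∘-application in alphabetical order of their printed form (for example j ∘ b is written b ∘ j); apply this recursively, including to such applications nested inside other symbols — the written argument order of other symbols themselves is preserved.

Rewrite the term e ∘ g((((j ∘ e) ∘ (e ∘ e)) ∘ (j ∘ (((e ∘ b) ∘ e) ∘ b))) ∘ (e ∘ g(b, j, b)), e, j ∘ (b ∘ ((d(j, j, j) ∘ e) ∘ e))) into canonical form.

Answer: g(b ∘ b ∘ g(b, j, b) ∘ j ∘ j, e, b ∘ d(j, j, j) ∘ j)

Derivation:
Simplify inside:  g((((j ∘ e) ∘ (e ∘ e)) ∘ (j ∘ (((e ∘ b) ∘ e) ∘ b))) ∘ (e ∘ g(b, j, b)), e, j ∘ (b ∘ ((d(j, j, j) ∘ e) ∘ e)))  →  g(b ∘ b ∘ g(b, j, b) ∘ j ∘ j, e, b ∘ d(j, j, j) ∘ j)
Unit:  drop e
Order the arguments:  g(b ∘ b ∘ g(b, j, b) ∘ j ∘ j, e, b ∘ d(j, j, j) ∘ j)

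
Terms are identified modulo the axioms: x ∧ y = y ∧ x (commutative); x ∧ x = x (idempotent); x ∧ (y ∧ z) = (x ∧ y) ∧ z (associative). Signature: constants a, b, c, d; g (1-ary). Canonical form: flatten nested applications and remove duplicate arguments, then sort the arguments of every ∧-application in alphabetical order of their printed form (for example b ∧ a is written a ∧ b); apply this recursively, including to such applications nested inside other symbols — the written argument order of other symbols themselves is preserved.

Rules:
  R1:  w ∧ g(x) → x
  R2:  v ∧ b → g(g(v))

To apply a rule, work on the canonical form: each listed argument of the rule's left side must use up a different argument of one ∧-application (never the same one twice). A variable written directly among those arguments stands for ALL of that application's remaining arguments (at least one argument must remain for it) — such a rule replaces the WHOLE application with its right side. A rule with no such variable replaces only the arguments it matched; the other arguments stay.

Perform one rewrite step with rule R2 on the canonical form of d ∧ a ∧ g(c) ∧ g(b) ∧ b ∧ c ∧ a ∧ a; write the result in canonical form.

Canonical form:  a ∧ b ∧ c ∧ d ∧ g(b) ∧ g(c)
Match R2:  consume b;  v := a ∧ c ∧ d ∧ g(b) ∧ g(c)
The variable takes the whole remainder — replace the entire application.
New term:  g(g(a ∧ c ∧ d ∧ g(b) ∧ g(c)))

Answer: g(g(a ∧ c ∧ d ∧ g(b) ∧ g(c)))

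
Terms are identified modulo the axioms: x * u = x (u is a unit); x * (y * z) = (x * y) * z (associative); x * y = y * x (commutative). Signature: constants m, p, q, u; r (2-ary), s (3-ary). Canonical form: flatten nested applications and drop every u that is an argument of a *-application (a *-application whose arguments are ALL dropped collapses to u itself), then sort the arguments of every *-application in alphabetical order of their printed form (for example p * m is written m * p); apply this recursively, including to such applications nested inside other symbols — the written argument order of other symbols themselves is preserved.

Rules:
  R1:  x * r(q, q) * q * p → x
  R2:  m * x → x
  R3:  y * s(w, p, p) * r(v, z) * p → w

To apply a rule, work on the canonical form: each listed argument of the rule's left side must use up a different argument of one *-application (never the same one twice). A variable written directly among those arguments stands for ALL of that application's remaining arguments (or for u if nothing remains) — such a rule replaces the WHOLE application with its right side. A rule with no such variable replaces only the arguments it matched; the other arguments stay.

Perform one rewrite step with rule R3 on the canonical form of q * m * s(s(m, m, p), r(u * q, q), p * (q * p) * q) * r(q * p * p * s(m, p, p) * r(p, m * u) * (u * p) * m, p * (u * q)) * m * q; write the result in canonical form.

Canonical form:  m * m * q * q * r(m * p * p * p * q * r(p, m) * s(m, p, p), p * q) * s(s(m, m, p), r(q, q), p * p * q * q)
R3 matches:  uses p, r(p, m), s(m, p, p);  v := p, w := m, y := m * p * p * q, z := m
The variable takes the whole remainder — replace the entire application.
Giving:  m * m * q * q * r(m, p * q) * s(s(m, m, p), r(q, q), p * p * q * q)

Answer: m * m * q * q * r(m, p * q) * s(s(m, m, p), r(q, q), p * p * q * q)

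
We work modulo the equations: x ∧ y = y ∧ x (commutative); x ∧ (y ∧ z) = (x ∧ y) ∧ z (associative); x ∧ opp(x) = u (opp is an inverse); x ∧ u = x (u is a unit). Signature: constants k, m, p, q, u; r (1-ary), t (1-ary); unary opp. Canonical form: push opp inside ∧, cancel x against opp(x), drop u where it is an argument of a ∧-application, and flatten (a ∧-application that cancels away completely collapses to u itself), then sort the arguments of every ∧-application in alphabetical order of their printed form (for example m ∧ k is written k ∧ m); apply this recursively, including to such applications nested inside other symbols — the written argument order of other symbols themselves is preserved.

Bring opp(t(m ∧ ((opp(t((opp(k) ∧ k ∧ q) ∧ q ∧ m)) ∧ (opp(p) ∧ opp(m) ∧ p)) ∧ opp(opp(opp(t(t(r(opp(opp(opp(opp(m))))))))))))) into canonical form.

Push opp inside:  distribute opp over ∧ and collapse double opp
Combine occurrences:  opp(t(opp(t(m ∧ q ∧ q)) ∧ opp(t(t(r(m))))))

Answer: opp(t(opp(t(m ∧ q ∧ q)) ∧ opp(t(t(r(m))))))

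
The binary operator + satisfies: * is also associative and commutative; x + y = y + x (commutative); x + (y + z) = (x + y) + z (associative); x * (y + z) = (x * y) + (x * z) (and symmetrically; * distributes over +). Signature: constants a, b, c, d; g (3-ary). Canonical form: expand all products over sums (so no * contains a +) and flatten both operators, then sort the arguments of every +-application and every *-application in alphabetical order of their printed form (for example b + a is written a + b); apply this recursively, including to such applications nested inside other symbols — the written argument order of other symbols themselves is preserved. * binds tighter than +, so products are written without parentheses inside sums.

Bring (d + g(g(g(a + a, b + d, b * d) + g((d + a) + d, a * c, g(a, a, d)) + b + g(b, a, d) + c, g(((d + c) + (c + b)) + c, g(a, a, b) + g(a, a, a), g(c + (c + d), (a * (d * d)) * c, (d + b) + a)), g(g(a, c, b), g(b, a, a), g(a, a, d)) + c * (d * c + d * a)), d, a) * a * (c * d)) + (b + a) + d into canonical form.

Distribute:  d + a * c * d * g(g(b + c + g(a + a, b + d, b * d) + g(a + d + d, a * c, g(a, a, d)) + g(b, a, d), g(b + c + c + c + d, g(a, a, a) + g(a, a, b), g(c + c + d, a * c * d * d, a + b + d)), a * c * d + c * c * d + g(g(a, c, b), g(b, a, a), g(a, a, d))), d, a) + b + a + d
Sort:  a + a * c * d * g(g(b + c + g(a + a, b + d, b * d) + g(a + d + d, a * c, g(a, a, d)) + g(b, a, d), g(b + c + c + c + d, g(a, a, a) + g(a, a, b), g(c + c + d, a * c * d * d, a + b + d)), a * c * d + c * c * d + g(g(a, c, b), g(b, a, a), g(a, a, d))), d, a) + b + d + d

Answer: a + a * c * d * g(g(b + c + g(a + a, b + d, b * d) + g(a + d + d, a * c, g(a, a, d)) + g(b, a, d), g(b + c + c + c + d, g(a, a, a) + g(a, a, b), g(c + c + d, a * c * d * d, a + b + d)), a * c * d + c * c * d + g(g(a, c, b), g(b, a, a), g(a, a, d))), d, a) + b + d + d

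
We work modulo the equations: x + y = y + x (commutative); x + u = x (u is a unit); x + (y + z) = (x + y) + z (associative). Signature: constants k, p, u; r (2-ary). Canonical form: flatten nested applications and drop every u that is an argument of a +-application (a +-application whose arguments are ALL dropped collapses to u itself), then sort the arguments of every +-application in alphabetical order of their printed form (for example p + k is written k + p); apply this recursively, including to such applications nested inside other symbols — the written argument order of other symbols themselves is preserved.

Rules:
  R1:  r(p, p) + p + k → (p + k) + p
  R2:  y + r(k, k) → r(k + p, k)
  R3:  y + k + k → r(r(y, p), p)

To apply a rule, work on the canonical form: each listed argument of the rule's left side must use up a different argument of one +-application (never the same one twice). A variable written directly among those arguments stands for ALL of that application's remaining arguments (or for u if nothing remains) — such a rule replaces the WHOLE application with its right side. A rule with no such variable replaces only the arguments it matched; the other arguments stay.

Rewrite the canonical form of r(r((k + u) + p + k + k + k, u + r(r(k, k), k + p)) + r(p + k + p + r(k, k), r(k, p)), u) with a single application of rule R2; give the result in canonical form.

Canonical form:  r(r(k + k + k + k + p, r(r(k, k), k + p)) + r(k + p + p + r(k, k), r(k, p)), u)
Match R2:  consume r(k, k);  y := k + p + p
Every leftover argument binds to the variable; the entire application is replaced.
New term:  r(r(k + k + k + k + p, r(r(k, k), k + p)) + r(r(k + p, k), r(k, p)), u)

Answer: r(r(k + k + k + k + p, r(r(k, k), k + p)) + r(r(k + p, k), r(k, p)), u)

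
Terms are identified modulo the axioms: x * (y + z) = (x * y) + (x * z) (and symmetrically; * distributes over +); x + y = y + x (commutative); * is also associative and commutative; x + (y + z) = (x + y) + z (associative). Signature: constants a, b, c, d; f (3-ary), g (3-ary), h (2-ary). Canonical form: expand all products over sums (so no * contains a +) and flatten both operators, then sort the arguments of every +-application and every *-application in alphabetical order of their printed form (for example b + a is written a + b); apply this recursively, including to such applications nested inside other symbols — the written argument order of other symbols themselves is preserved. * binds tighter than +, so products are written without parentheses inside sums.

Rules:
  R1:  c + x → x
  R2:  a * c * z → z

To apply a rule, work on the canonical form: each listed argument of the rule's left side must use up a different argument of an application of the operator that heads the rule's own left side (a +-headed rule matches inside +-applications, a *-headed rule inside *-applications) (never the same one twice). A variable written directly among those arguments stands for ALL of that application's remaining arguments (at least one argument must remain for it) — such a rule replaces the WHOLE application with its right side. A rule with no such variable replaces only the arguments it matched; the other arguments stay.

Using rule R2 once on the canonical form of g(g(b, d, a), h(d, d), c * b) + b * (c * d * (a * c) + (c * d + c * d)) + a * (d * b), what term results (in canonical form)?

Canonical form:  a * b * c * c * d + a * b * d + b * c * d + b * c * d + g(g(b, d, a), h(d, d), b * c)
Apply R2:  consuming a, c;  z := b * c * d
The variable takes the whole remainder — replace the entire application.
Result:  a * b * d + b * c * d + b * c * d + b * c * d + g(g(b, d, a), h(d, d), b * c)

Answer: a * b * d + b * c * d + b * c * d + b * c * d + g(g(b, d, a), h(d, d), b * c)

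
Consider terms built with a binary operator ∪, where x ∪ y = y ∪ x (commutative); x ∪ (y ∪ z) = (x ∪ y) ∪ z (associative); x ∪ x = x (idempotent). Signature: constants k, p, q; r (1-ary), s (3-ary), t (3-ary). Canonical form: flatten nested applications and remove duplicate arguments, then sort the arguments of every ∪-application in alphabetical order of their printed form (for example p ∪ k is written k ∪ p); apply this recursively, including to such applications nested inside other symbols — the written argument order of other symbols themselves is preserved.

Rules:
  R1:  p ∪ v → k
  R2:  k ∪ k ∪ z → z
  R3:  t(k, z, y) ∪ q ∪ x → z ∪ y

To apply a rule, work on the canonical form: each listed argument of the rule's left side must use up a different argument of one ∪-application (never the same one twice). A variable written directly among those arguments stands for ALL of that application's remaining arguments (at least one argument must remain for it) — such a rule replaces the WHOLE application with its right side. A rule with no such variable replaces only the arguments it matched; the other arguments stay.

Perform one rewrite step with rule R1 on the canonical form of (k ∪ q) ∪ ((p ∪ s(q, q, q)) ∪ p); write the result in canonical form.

Canonical form:  k ∪ p ∪ q ∪ s(q, q, q)
Match R1:  consume p;  v := k ∪ q ∪ s(q, q, q)
The variable takes the whole remainder — replace the entire application.
New term:  k

Answer: k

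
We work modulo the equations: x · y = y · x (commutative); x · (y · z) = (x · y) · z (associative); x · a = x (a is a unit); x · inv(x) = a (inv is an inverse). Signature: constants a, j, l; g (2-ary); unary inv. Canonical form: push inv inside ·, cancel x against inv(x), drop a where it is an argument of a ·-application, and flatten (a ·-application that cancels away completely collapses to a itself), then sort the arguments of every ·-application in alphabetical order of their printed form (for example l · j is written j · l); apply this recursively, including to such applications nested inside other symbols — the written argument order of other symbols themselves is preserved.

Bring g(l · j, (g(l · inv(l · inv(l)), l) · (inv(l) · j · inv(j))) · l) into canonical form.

Answer: g(j · l, g(l, l))

Derivation:
Work inside:  (g(l · inv(l · inv(l)), l) · (inv(l) · j · inv(j))) · l
Push inv inside:  distribute inv over · and collapse double inv
Inverses cancel:  l cancels; j cancels
Combine occurrences:  g(l, l)
Reassemble:  g(j · l, g(l, l))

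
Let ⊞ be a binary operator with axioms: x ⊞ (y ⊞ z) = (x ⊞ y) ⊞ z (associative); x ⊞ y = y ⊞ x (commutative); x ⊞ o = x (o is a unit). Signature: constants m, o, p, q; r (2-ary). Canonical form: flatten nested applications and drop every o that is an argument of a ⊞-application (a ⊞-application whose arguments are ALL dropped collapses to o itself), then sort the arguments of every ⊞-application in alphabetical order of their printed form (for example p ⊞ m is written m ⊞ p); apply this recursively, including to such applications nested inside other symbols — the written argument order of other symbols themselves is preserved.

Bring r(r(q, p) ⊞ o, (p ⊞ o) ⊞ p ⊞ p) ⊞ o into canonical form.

Answer: r(r(q, p), p ⊞ p ⊞ p)

Derivation:
Canonicalize subterm:  r(r(q, p) ⊞ o, (p ⊞ o) ⊞ p ⊞ p)  →  r(r(q, p), p ⊞ p ⊞ p)
Units out:  drop o
Sort arguments:  r(r(q, p), p ⊞ p ⊞ p)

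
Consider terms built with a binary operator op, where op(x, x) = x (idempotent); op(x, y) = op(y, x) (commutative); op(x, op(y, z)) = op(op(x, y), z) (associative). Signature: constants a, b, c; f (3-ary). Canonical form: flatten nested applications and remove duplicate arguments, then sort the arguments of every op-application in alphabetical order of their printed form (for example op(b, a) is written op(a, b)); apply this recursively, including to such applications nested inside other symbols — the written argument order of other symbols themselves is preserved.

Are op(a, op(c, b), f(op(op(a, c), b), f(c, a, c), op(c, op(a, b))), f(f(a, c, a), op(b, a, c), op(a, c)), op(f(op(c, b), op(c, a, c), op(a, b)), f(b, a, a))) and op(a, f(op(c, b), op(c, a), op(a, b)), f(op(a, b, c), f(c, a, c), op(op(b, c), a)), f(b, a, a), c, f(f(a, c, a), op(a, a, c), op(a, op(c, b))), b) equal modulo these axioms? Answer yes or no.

Left:  op(a, op(c, b), f(op(op(a, c), b), f(c, a, c), op(c, op(a, b))), f(f(a, c, a), op(b, a, c), op(a, c)), op(f(op(c, b), op(c, a, c), op(a, b)), f(b, a, a)))
  Flatten:  op(a, c, b, f(op(op(a, c), b), f(c, a, c), op(c, op(a, b))), f(f(a, c, a), op(b, a, c), op(a, c)), f(op(c, b), op(c, a, c), op(a, b)), f(b, a, a))
  Inside:  f(op(op(a, c), b), f(c, a, c), op(c, op(a, b)))  →  f(op(a, b, c), f(c, a, c), op(a, b, c))
  Simplify inside:  f(f(a, c, a), op(b, a, c), op(a, c))  →  f(f(a, c, a), op(a, b, c), op(a, c))
  Inside:  f(op(c, b), op(c, a, c), op(a, b))  →  f(op(b, c), op(a, c), op(a, b))
  Sort:  op(a, b, c, f(b, a, a), f(f(a, c, a), op(a, b, c), op(a, c)), f(op(a, b, c), f(c, a, c), op(a, b, c)), f(op(b, c), op(a, c), op(a, b)))
Right:  op(a, f(op(c, b), op(c, a), op(a, b)), f(op(a, b, c), f(c, a, c), op(op(b, c), a)), f(b, a, a), c, f(f(a, c, a), op(a, a, c), op(a, op(c, b))), b)
  Inside:  f(op(c, b), op(c, a), op(a, b))  →  f(op(b, c), op(a, c), op(a, b))
  Inside:  f(op(a, b, c), f(c, a, c), op(op(b, c), a))  →  f(op(a, b, c), f(c, a, c), op(a, b, c))
  Inside:  f(f(a, c, a), op(a, a, c), op(a, op(c, b)))  →  f(f(a, c, a), op(a, c), op(a, b, c))
  Order the arguments:  op(a, b, c, f(b, a, a), f(f(a, c, a), op(a, c), op(a, b, c)), f(op(a, b, c), f(c, a, c), op(a, b, c)), f(op(b, c), op(a, c), op(a, b)))

Answer: no — op(a, b, c, f(b, a, a), f(f(a, c, a), op(a, b, c), op(a, c)), f(op(a, b, c), f(c, a, c), op(a, b, c)), f(op(b, c), op(a, c), op(a, b))) vs op(a, b, c, f(b, a, a), f(f(a, c, a), op(a, c), op(a, b, c)), f(op(a, b, c), f(c, a, c), op(a, b, c)), f(op(b, c), op(a, c), op(a, b)))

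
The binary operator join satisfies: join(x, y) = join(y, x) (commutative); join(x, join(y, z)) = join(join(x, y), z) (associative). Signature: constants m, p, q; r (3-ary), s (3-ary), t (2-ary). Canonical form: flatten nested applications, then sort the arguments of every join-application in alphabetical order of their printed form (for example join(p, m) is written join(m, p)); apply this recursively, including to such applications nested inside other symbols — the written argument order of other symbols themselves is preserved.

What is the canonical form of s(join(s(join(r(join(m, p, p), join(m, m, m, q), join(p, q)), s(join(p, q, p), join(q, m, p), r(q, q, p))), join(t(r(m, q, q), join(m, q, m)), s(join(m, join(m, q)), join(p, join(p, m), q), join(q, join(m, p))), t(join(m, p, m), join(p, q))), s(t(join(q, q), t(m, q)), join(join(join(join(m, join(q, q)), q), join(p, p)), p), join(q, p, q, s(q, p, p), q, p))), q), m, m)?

Answer: s(join(q, s(join(r(join(m, p, p), join(m, m, m, q), join(p, q)), s(join(p, p, q), join(m, p, q), r(q, q, p))), join(s(join(m, m, q), join(m, p, p, q), join(m, p, q)), t(join(m, m, p), join(p, q)), t(r(m, q, q), join(m, m, q))), s(t(join(q, q), t(m, q)), join(m, p, p, p, q, q, q), join(p, p, q, q, q, s(q, p, p))))), m, m)

Derivation:
Focus inside:  join(s(join(r(join(m, p, p), join(m, m, m, q), join(p, q)), s(join(p, q, p), join(q, m, p), r(q, q, p))), join(t(r(m, q, q), join(m, q, m)), s(join(m, join(m, q)), join(p, join(p, m), q), join(q, join(m, p))), t(join(m, p, m), join(p, q))), s(t(join(q, q), t(m, q)), join(join(join(join(m, join(q, q)), q), join(p, p)), p), join(q, p, q, s(q, p, p), q, p))), q)
Simplify inside:  s(join(r(join(m, p, p), join(m, m, m, q), join(p, q)), s(join(p, q, p), join(q, m, p), r(q, q, p))), join(t(r(m, q, q), join(m, q, m)), s(join(m, join(m, q)), join(p, join(p, m), q), join(q, join(m, p))), t(join(m, p, m), join(p, q))), s(t(join(q, q), t(m, q)), join(join(join(join(m, join(q, q)), q), join(p, p)), p), join(q, p, q, s(q, p, p), q, p)))  →  s(join(r(join(m, p, p), join(m, m, m, q), join(p, q)), s(join(p, p, q), join(m, p, q), r(q, q, p))), join(s(join(m, m, q), join(m, p, p, q), join(m, p, q)), t(join(m, m, p), join(p, q)), t(r(m, q, q), join(m, m, q))), s(t(join(q, q), t(m, q)), join(m, p, p, p, q, q, q), join(p, p, q, q, q, s(q, p, p))))
Sort:  join(q, s(join(r(join(m, p, p), join(m, m, m, q), join(p, q)), s(join(p, p, q), join(m, p, q), r(q, q, p))), join(s(join(m, m, q), join(m, p, p, q), join(m, p, q)), t(join(m, m, p), join(p, q)), t(r(m, q, q), join(m, m, q))), s(t(join(q, q), t(m, q)), join(m, p, p, p, q, q, q), join(p, p, q, q, q, s(q, p, p)))))
Reassemble:  s(join(q, s(join(r(join(m, p, p), join(m, m, m, q), join(p, q)), s(join(p, p, q), join(m, p, q), r(q, q, p))), join(s(join(m, m, q), join(m, p, p, q), join(m, p, q)), t(join(m, m, p), join(p, q)), t(r(m, q, q), join(m, m, q))), s(t(join(q, q), t(m, q)), join(m, p, p, p, q, q, q), join(p, p, q, q, q, s(q, p, p))))), m, m)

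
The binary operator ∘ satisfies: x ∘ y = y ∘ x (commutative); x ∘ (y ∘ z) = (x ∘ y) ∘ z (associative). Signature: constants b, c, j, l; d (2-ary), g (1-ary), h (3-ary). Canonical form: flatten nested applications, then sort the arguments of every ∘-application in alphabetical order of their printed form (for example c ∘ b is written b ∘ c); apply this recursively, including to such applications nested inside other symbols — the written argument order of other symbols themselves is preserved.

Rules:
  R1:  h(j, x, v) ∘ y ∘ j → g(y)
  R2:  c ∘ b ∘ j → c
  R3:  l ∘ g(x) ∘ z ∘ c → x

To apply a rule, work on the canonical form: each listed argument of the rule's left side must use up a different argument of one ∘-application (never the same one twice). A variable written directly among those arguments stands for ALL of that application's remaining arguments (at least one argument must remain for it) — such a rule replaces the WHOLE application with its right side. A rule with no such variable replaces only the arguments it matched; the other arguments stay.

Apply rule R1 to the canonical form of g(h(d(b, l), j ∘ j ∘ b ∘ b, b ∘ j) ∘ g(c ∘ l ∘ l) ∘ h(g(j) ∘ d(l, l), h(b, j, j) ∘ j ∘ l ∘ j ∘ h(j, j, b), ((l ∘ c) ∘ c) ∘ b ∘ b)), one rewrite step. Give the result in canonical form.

Answer: g(g(c ∘ l ∘ l) ∘ h(d(b, l), b ∘ b ∘ j ∘ j, b ∘ j) ∘ h(d(l, l) ∘ g(j), g(h(b, j, j) ∘ j ∘ l), b ∘ b ∘ c ∘ c ∘ l))

Derivation:
Canonical form:  g(g(c ∘ l ∘ l) ∘ h(d(b, l), b ∘ b ∘ j ∘ j, b ∘ j) ∘ h(d(l, l) ∘ g(j), h(b, j, j) ∘ h(j, j, b) ∘ j ∘ j ∘ l, b ∘ b ∘ c ∘ c ∘ l))
R1 matches:  uses h(j, j, b), j;  v := b, x := j, y := h(b, j, j) ∘ j ∘ l
Every leftover argument binds to the variable; the entire application is replaced.
Giving:  g(g(c ∘ l ∘ l) ∘ h(d(b, l), b ∘ b ∘ j ∘ j, b ∘ j) ∘ h(d(l, l) ∘ g(j), g(h(b, j, j) ∘ j ∘ l), b ∘ b ∘ c ∘ c ∘ l))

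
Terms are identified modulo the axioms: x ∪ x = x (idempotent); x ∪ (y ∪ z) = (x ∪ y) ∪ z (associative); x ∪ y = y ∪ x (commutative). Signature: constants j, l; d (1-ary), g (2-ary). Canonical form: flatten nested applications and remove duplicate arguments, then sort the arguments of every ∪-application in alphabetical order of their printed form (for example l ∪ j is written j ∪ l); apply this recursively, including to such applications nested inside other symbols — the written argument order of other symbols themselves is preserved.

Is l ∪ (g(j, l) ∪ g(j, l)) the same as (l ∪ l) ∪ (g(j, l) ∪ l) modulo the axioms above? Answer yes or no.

Left:  l ∪ (g(j, l) ∪ g(j, l))
  Un-nest:  l ∪ g(j, l) ∪ g(j, l)
  Drop duplicates:  drop duplicate g(j, l)
  Order the arguments:  g(j, l) ∪ l
Right:  (l ∪ l) ∪ (g(j, l) ∪ l)
  Un-nest:  l ∪ l ∪ g(j, l) ∪ l
  Idempotence:  drop duplicate l, l
  Sort arguments:  g(j, l) ∪ l

Answer: yes — both canonical forms are g(j, l) ∪ l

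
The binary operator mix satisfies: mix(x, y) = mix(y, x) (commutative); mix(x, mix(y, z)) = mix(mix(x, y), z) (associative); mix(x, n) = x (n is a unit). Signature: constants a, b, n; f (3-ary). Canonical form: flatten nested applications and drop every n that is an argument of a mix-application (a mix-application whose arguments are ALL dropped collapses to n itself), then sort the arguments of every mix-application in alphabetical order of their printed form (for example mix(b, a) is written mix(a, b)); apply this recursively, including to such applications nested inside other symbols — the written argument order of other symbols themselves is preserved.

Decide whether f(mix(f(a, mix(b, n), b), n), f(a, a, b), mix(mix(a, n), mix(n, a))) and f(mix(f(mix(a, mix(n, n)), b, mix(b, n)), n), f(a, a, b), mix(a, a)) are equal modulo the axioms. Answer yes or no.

Left:  f(mix(f(a, mix(b, n), b), n), f(a, a, b), mix(mix(a, n), mix(n, a)))
  Focus inside:  mix(f(a, mix(b, n), b), n)
  Simplify inside:  f(a, mix(b, n), b)  →  f(a, b, b)
  Drop the unit:  drop n
  Order the arguments:  f(a, b, b)
  Put back:  f(f(a, b, b), f(a, a, b), mix(a, a))
Right:  f(mix(f(mix(a, mix(n, n)), b, mix(b, n)), n), f(a, a, b), mix(a, a))
  Focus inside:  mix(f(mix(a, mix(n, n)), b, mix(b, n)), n)
  Simplify inside:  f(mix(a, mix(n, n)), b, mix(b, n))  →  f(a, b, b)
  Units out:  drop n
  Sort arguments:  f(a, b, b)
  Rebuild:  f(f(a, b, b), f(a, a, b), mix(a, a))

Answer: yes — both canonical forms are f(f(a, b, b), f(a, a, b), mix(a, a))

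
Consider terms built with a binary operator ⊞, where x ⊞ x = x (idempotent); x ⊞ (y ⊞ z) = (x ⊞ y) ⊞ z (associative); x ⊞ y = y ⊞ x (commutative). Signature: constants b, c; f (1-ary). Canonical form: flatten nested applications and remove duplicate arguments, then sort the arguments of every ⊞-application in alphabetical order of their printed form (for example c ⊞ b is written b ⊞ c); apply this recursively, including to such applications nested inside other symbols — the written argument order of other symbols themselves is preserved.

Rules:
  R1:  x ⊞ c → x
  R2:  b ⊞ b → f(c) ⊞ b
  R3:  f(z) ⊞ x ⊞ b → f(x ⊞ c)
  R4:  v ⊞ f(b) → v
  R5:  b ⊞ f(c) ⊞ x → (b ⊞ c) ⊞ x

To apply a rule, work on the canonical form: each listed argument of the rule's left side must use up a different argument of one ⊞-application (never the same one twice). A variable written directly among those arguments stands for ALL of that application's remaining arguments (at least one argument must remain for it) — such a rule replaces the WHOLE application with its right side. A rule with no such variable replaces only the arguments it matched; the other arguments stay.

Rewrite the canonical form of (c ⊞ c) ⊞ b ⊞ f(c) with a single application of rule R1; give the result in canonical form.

Answer: b ⊞ f(c)

Derivation:
Canonical form:  b ⊞ c ⊞ f(c)
Apply R1:  consuming c;  x := b ⊞ f(c)
The variable takes the whole remainder — replace the entire application.
Giving:  b ⊞ f(c)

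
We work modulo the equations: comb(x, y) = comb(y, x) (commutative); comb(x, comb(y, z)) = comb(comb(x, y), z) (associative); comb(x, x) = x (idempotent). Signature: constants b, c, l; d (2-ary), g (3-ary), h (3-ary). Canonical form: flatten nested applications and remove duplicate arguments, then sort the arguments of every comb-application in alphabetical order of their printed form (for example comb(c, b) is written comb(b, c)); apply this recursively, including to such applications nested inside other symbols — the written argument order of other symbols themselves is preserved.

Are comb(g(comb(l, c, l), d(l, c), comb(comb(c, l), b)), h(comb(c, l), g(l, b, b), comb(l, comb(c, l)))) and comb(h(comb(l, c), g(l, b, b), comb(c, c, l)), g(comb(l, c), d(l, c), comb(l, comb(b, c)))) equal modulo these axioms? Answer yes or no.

Answer: yes — both canonical forms are comb(g(comb(c, l), d(l, c), comb(b, c, l)), h(comb(c, l), g(l, b, b), comb(c, l)))

Derivation:
Left:  comb(g(comb(l, c, l), d(l, c), comb(comb(c, l), b)), h(comb(c, l), g(l, b, b), comb(l, comb(c, l))))
  Inside:  g(comb(l, c, l), d(l, c), comb(comb(c, l), b))  →  g(comb(c, l), d(l, c), comb(b, c, l))
  Simplify inside:  h(comb(c, l), g(l, b, b), comb(l, comb(c, l)))  →  h(comb(c, l), g(l, b, b), comb(c, l))
  Sort arguments:  comb(g(comb(c, l), d(l, c), comb(b, c, l)), h(comb(c, l), g(l, b, b), comb(c, l)))
Right:  comb(h(comb(l, c), g(l, b, b), comb(c, c, l)), g(comb(l, c), d(l, c), comb(l, comb(b, c))))
  Canonicalize subterm:  h(comb(l, c), g(l, b, b), comb(c, c, l))  →  h(comb(c, l), g(l, b, b), comb(c, l))
  Inside:  g(comb(l, c), d(l, c), comb(l, comb(b, c)))  →  g(comb(c, l), d(l, c), comb(b, c, l))
  Sort:  comb(g(comb(c, l), d(l, c), comb(b, c, l)), h(comb(c, l), g(l, b, b), comb(c, l)))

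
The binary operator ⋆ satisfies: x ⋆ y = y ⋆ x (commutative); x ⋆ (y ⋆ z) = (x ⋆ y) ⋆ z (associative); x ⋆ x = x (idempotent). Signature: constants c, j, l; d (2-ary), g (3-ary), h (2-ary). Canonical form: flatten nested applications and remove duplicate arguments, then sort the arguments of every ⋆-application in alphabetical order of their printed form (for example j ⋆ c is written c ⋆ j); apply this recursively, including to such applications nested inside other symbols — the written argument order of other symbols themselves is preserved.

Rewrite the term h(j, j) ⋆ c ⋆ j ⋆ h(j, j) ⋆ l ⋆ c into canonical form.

Answer: c ⋆ h(j, j) ⋆ j ⋆ l

Derivation:
Idempotence:  drop duplicate h(j, j), c
Sort:  c ⋆ h(j, j) ⋆ j ⋆ l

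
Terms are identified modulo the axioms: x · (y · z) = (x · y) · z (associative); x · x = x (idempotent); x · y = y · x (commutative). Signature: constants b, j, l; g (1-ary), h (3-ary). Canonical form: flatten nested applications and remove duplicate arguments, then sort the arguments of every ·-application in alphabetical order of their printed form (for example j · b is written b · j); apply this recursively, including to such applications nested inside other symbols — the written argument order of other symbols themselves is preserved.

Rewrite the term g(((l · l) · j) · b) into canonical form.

Answer: g(b · j · l)

Derivation:
Descend into:  ((l · l) · j) · b
Flatten:  l · l · j · b
Deduplicate:  drop duplicate l
Sort:  b · j · l
Rebuild:  g(b · j · l)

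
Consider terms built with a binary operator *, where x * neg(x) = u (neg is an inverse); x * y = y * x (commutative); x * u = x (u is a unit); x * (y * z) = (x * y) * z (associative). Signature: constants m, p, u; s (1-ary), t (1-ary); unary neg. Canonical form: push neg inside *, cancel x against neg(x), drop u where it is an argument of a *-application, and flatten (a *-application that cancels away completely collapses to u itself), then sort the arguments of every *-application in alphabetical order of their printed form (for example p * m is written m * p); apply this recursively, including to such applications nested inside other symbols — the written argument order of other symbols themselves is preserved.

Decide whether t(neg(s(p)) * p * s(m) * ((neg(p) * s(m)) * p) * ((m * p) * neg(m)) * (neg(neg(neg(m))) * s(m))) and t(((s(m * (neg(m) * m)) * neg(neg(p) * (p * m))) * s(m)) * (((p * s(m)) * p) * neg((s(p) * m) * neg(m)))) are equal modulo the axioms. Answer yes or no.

Answer: yes — both canonical forms are t(neg(m) * neg(s(p)) * p * p * s(m) * s(m) * s(m))

Derivation:
Left:  t(neg(s(p)) * p * s(m) * ((neg(p) * s(m)) * p) * ((m * p) * neg(m)) * (neg(neg(neg(m))) * s(m)))
  Work inside:  neg(s(p)) * p * s(m) * ((neg(p) * s(m)) * p) * ((m * p) * neg(m)) * (neg(neg(neg(m))) * s(m))
  Push neg inside:  distribute neg over * and collapse double neg
  Combine occurrences:  neg(s(p)) * p * p * s(m) * s(m) * s(m) * neg(m)
  Sort:  neg(m) * neg(s(p)) * p * p * s(m) * s(m) * s(m)
  Reassemble:  t(neg(m) * neg(s(p)) * p * p * s(m) * s(m) * s(m))
Right:  t(((s(m * (neg(m) * m)) * neg(neg(p) * (p * m))) * s(m)) * (((p * s(m)) * p) * neg((s(p) * m) * neg(m))))
  Work inside:  ((s(m * (neg(m) * m)) * neg(neg(p) * (p * m))) * s(m)) * (((p * s(m)) * p) * neg((s(p) * m) * neg(m)))
  Push neg inside:  distribute neg over * and collapse double neg
  Combine occurrences:  s(m) * s(m) * s(m) * p * p * neg(m) * neg(s(p))
  Sort arguments:  neg(m) * neg(s(p)) * p * p * s(m) * s(m) * s(m)
  Reassemble:  t(neg(m) * neg(s(p)) * p * p * s(m) * s(m) * s(m))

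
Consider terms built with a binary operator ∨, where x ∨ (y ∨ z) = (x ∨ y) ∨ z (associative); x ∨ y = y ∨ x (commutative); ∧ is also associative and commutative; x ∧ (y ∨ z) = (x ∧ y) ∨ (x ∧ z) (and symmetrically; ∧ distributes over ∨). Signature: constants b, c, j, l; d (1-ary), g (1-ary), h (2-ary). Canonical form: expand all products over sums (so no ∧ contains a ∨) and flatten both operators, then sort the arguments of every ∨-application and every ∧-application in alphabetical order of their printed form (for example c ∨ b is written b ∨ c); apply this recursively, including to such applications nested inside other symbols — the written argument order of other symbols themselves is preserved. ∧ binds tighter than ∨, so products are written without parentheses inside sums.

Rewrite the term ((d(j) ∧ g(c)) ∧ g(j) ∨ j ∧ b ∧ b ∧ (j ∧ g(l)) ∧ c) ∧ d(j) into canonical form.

Answer: b ∧ b ∧ c ∧ d(j) ∧ g(l) ∧ j ∧ j ∨ d(j) ∧ d(j) ∧ g(c) ∧ g(j)

Derivation:
Expand products over sums:  d(j) ∧ d(j) ∧ g(c) ∧ g(j) ∨ b ∧ b ∧ c ∧ d(j) ∧ g(l) ∧ j ∧ j
Sort:  b ∧ b ∧ c ∧ d(j) ∧ g(l) ∧ j ∧ j ∨ d(j) ∧ d(j) ∧ g(c) ∧ g(j)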